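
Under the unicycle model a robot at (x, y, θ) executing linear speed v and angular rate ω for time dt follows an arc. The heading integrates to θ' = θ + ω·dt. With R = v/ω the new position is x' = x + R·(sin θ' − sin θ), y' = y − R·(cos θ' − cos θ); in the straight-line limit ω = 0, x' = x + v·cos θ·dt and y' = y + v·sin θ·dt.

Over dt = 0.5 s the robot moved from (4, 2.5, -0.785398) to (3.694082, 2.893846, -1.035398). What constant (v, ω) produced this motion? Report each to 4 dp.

Δθ = -1.035398 − -0.785398 = -0.250000
ω = Δθ/dt = -0.250000/0.5 = -0.5000
R = −Δy/(cos θ' − cos θ) = 2.0000
v = R·ω = 2.0000·-0.5000 = -1.0000

v = -1.0000, ω = -0.5000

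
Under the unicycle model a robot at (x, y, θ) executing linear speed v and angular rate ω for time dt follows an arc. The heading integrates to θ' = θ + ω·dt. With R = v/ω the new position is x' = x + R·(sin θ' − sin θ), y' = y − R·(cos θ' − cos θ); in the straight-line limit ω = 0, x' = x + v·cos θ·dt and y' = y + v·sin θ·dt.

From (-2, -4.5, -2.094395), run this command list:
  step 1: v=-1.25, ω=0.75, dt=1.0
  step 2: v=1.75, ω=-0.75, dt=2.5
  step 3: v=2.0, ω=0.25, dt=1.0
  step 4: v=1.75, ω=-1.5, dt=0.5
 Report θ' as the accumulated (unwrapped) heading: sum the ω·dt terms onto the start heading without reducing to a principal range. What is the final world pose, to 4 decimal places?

step 1: θ'=-1.3444 (R=-1.6667) → pose (-1.8192, -3.2925, -1.3444)
step 2: θ'=-3.2194 (R=-2.3333) → pose (-4.2744, -6.1426, -3.2194)
step 3: θ'=-2.9694 (R=8.0000) → pose (-6.2670, -6.2367, -2.9694)
step 4: θ'=-3.7194 (R=-1.1667) → pose (-7.1041, -6.0646, -3.7194)

(-7.1041, -6.0646, -3.7194)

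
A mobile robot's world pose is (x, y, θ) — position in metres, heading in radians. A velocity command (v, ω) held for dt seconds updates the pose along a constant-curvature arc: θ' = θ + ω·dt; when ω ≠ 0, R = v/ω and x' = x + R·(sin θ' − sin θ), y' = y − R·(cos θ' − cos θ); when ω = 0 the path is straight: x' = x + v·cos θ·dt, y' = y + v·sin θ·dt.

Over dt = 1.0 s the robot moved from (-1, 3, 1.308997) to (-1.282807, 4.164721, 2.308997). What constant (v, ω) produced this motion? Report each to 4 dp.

v = 1.2500, ω = 1.0000

Δθ = 2.308997 − 1.308997 = 1.000000
ω = Δθ/dt = 1.000000/1.0 = 1.0000
R = −Δy/(cos θ' − cos θ) = 1.2500
v = R·ω = 1.2500·1.0000 = 1.2500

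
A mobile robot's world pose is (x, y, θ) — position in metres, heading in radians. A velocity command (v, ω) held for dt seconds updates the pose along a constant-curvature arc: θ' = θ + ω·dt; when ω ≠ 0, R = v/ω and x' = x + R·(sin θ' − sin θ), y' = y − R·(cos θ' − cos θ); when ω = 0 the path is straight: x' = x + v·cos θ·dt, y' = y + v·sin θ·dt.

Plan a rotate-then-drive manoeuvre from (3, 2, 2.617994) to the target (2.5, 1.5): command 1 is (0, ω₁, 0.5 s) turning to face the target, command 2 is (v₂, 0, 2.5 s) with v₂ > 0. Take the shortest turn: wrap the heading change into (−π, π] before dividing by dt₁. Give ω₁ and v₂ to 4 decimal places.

heading to target = atan2(1.5−2, 2.5−3) = -2.3562
Δθ = wrap(-2.3562 − 2.6180) = 1.3090; ω₁ = Δθ/dt₁ = 2.6180
distance = √((2.5−3)² + (1.5−2)²) = 0.7071; v₂ = distance/dt₂ = 0.2828

ω₁ = 2.6180, v₂ = 0.2828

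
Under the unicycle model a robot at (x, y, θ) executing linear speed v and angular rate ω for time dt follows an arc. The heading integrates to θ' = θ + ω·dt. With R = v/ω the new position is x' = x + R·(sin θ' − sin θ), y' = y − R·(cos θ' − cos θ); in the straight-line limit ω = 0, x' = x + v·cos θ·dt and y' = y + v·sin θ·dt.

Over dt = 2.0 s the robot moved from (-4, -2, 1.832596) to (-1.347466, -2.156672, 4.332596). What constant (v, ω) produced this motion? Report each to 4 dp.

Δθ = 4.332596 − 1.832596 = 2.500000
ω = Δθ/dt = 2.500000/2.0 = 1.2500
R = Δx/(sin θ' − sin θ) = -1.4000
v = R·ω = -1.4000·1.2500 = -1.7500

v = -1.7500, ω = 1.2500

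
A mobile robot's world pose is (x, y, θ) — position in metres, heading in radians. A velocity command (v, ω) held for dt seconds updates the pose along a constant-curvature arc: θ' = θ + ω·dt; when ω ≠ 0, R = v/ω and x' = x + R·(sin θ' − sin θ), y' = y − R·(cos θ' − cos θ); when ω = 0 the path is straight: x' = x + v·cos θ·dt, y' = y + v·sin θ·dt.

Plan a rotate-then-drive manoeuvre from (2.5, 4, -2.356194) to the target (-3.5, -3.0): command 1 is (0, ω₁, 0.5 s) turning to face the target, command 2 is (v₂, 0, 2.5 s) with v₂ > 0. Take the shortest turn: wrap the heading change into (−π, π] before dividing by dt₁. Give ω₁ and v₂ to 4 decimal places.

heading to target = atan2(-3−4, -3.5−2.5) = -2.2794
Δθ = wrap(-2.2794 − -2.3562) = 0.0768; ω₁ = Δθ/dt₁ = 0.1535
distance = √((-3.5−2.5)² + (-3−4)²) = 9.2195; v₂ = distance/dt₂ = 3.6878

ω₁ = 0.1535, v₂ = 3.6878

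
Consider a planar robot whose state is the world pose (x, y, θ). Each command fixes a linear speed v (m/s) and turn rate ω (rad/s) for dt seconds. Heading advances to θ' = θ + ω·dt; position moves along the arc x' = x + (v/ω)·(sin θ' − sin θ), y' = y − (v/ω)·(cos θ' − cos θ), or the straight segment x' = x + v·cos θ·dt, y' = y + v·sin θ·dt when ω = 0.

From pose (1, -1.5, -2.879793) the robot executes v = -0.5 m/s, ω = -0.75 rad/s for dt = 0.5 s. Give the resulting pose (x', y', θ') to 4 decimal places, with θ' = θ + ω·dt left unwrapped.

(1.2479, -1.4816, -3.2548)

θ' = -2.8798 + -0.75·0.5 = -3.2548
R = v/ω = -0.5/-0.75 = 0.6667
x' = 1 + 0.6667·(sin -3.2548 − sin -2.8798) = 1.2479
y' = -1.5 − 0.6667·(cos -3.2548 − cos -2.8798) = -1.4816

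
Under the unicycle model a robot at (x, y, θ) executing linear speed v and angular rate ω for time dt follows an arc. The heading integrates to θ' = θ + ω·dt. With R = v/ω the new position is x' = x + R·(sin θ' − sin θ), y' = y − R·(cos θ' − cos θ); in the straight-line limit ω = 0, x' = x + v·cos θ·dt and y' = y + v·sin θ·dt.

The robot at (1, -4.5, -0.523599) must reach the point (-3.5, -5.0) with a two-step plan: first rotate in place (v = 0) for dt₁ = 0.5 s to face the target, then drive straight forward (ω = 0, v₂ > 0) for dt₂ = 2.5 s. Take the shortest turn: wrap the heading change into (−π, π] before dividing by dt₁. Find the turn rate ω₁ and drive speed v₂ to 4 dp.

heading to target = atan2(-5−-4.5, -3.5−1) = -3.0309
Δθ = wrap(-3.0309 − -0.5236) = -2.5073; ω₁ = Δθ/dt₁ = -5.0147
distance = √((-3.5−1)² + (-5−-4.5)²) = 4.5277; v₂ = distance/dt₂ = 1.8111

ω₁ = -5.0147, v₂ = 1.8111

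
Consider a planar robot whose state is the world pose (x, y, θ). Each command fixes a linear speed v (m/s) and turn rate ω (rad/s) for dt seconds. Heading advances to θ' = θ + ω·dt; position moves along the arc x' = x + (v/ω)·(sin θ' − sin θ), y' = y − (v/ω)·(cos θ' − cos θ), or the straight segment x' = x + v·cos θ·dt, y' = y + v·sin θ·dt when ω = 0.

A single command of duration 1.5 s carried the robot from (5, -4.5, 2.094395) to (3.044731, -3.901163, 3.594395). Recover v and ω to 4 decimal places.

Δθ = 3.594395 − 2.094395 = 1.500000
ω = Δθ/dt = 1.500000/1.5 = 1.0000
R = Δx/(sin θ' − sin θ) = 1.5000
v = R·ω = 1.5000·1.0000 = 1.5000

v = 1.5000, ω = 1.0000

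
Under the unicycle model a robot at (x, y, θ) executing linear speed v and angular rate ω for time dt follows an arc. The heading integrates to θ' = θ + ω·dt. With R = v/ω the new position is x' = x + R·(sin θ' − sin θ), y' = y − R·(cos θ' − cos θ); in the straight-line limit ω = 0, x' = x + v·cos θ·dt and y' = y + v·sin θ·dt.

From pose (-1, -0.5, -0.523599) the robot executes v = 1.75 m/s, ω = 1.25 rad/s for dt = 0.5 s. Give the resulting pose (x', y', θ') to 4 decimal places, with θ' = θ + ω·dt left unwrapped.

θ' = -0.5236 + 1.25·0.5 = 0.1014
R = v/ω = 1.75/1.25 = 1.4000
x' = -1 + 1.4000·(sin 0.1014 − sin -0.5236) = -0.1583
y' = -0.5 − 1.4000·(cos 0.1014 − cos -0.5236) = -0.6804

(-0.1583, -0.6804, 0.1014)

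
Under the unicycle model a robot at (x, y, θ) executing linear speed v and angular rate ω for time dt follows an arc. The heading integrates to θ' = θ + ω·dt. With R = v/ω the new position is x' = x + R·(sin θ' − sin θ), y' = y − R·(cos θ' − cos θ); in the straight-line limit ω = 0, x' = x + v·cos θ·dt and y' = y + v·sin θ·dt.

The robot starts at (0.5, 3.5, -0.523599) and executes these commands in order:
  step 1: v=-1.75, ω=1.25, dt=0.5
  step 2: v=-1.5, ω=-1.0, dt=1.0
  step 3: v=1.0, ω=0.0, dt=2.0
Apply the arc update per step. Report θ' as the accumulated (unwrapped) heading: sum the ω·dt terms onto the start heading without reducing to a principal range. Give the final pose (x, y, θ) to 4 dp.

(-0.4218, 2.6737, -0.8986)

step 1: θ'=0.1014 (R=-1.4000) → pose (-0.3417, 3.6804, 0.1014)
step 2: θ'=-0.8986 (R=1.5000) → pose (-1.6672, 4.2386, -0.8986)
step 3: θ'=-0.8986 (straight) → pose (-0.4218, 2.6737, -0.8986)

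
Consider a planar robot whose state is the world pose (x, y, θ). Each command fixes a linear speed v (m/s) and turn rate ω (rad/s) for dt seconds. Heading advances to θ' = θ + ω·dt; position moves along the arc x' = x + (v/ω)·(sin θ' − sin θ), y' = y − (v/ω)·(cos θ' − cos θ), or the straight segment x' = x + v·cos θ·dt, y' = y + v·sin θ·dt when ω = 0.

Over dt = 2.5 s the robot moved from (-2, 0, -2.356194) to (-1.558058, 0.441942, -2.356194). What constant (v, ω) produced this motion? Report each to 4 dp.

v = -0.2500, ω = 0.0000

Δθ = -2.356194 − -2.356194 = 0.000000
ω = Δθ/dt = 0.000000/2.5 = 0.0000
ω = 0 → v = (Δx·cos θ + Δy·sin θ)/dt = -0.2500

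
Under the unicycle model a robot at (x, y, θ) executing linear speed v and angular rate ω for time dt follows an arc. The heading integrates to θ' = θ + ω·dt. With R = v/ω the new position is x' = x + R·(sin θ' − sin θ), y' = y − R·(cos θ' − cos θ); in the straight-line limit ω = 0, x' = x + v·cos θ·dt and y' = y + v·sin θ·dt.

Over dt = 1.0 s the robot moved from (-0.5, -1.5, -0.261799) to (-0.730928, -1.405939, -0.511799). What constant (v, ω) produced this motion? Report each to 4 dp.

Δθ = -0.511799 − -0.261799 = -0.250000
ω = Δθ/dt = -0.250000/1.0 = -0.2500
R = Δx/(sin θ' − sin θ) = 1.0000
v = R·ω = 1.0000·-0.2500 = -0.2500

v = -0.2500, ω = -0.2500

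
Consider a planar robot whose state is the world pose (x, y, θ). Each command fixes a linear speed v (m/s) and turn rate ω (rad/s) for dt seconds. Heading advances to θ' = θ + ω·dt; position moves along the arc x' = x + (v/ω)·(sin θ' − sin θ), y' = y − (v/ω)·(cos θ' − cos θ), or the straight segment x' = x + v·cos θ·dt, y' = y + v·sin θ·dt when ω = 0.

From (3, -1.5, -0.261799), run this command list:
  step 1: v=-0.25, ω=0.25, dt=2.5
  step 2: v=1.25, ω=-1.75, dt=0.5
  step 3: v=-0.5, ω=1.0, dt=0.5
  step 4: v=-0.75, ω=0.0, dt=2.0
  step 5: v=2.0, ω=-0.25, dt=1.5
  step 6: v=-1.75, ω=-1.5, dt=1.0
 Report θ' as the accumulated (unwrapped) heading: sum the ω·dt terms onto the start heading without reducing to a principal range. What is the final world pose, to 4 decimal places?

(3.5052, -0.6418, -1.8868)

step 1: θ'=0.3632 (R=-1.0000) → pose (2.3859, -1.5312, 0.3632)
step 2: θ'=-0.5118 (R=-0.7143) → pose (2.9895, -1.5761, -0.5118)
step 3: θ'=-0.0118 (R=-0.5000) → pose (2.7505, -1.5121, -0.0118)
step 4: θ'=-0.0118 (straight) → pose (1.2506, -1.4944, -0.0118)
step 5: θ'=-0.3868 (R=-8.0000) → pose (4.1740, -2.0848, -0.3868)
step 6: θ'=-1.8868 (R=1.1667) → pose (3.5052, -0.6418, -1.8868)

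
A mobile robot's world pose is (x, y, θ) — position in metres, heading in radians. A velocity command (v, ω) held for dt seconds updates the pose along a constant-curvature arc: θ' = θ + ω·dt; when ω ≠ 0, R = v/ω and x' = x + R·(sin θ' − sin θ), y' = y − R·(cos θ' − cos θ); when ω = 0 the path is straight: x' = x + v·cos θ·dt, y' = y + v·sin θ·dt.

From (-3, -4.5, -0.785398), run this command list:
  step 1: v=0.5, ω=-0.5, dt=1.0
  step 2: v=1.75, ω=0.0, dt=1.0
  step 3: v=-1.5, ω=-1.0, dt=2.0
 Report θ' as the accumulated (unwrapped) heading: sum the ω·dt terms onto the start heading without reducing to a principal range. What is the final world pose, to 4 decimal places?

step 1: θ'=-1.2854 (R=-1.0000) → pose (-2.7476, -4.9256, -1.2854)
step 2: θ'=-1.2854 (straight) → pose (-2.2549, -6.6048, -1.2854)
step 3: θ'=-3.2854 (R=1.5000) → pose (-0.6006, -4.6980, -3.2854)

(-0.6006, -4.6980, -3.2854)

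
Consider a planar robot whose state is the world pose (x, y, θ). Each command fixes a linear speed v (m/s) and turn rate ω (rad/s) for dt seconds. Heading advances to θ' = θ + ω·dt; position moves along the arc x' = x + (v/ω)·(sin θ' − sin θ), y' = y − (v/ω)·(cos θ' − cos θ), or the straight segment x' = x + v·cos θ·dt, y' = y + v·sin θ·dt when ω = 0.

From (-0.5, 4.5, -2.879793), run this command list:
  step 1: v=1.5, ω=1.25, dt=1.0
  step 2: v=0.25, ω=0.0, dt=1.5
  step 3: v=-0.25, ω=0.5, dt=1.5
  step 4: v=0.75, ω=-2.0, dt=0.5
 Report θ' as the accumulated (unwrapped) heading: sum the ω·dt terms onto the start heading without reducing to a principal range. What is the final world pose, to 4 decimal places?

(-1.4550, 3.0324, -1.8798)

step 1: θ'=-1.6298 (R=1.2000) → pose (-1.3873, 3.4116, -1.6298)
step 2: θ'=-1.6298 (straight) → pose (-1.4094, 3.0373, -1.6298)
step 3: θ'=-0.8798 (R=-0.5000) → pose (-1.5233, 3.3854, -0.8798)
step 4: θ'=-1.8798 (R=-0.3750) → pose (-1.4550, 3.0324, -1.8798)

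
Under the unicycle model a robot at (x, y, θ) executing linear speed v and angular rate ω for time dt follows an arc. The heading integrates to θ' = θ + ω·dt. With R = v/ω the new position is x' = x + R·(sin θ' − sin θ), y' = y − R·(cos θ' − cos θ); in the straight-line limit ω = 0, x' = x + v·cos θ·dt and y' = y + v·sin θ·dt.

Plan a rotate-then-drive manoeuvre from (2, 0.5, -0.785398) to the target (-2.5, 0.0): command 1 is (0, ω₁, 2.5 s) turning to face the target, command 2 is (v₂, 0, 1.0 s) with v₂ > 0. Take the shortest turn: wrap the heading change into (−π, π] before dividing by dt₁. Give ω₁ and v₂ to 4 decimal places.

heading to target = atan2(0−0.5, -2.5−2) = -3.0309
Δθ = wrap(-3.0309 − -0.7854) = -2.2455; ω₁ = Δθ/dt₁ = -0.8982
distance = √((-2.5−2)² + (0−0.5)²) = 4.5277; v₂ = distance/dt₂ = 4.5277

ω₁ = -0.8982, v₂ = 4.5277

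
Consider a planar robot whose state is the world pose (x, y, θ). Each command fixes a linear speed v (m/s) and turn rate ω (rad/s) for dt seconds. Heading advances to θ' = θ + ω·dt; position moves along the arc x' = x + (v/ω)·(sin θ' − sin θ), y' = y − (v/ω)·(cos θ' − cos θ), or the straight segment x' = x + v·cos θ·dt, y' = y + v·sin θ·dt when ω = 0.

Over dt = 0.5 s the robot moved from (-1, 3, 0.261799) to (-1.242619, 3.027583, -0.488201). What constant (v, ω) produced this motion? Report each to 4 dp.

v = -0.5000, ω = -1.5000

Δθ = -0.488201 − 0.261799 = -0.750000
ω = Δθ/dt = -0.750000/0.5 = -1.5000
R = Δx/(sin θ' − sin θ) = 0.3333
v = R·ω = 0.3333·-1.5000 = -0.5000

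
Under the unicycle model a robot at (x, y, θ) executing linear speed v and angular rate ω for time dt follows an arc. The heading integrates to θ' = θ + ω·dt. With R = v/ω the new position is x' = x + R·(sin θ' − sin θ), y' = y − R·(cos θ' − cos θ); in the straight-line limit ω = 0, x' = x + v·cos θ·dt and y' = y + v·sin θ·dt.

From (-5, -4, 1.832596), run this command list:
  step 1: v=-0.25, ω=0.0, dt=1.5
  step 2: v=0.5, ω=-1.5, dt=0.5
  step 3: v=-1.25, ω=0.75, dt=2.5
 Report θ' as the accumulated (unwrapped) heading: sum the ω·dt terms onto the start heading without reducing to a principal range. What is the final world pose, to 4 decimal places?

(-3.7083, -6.5399, 2.9576)

step 1: θ'=1.8326 (straight) → pose (-4.9029, -4.3622, 1.8326)
step 2: θ'=1.0826 (R=-0.3333) → pose (-4.8754, -4.1196, 1.0826)
step 3: θ'=2.9576 (R=-1.6667) → pose (-3.7083, -6.5399, 2.9576)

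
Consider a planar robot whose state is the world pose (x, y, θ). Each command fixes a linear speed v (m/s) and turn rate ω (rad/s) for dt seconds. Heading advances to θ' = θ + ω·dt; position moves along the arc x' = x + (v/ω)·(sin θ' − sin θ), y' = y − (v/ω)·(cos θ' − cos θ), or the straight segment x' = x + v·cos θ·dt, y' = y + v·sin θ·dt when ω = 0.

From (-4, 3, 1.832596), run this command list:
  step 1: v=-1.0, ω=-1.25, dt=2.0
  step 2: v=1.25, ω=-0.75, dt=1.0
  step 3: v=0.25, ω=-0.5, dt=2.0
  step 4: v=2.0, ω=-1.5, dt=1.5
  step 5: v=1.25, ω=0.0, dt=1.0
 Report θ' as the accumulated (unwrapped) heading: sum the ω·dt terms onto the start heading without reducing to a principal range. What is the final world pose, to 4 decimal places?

(-7.0868, 2.8468, -4.6674)

step 1: θ'=-0.6674 (R=0.8000) → pose (-5.2679, 2.1646, -0.6674)
step 2: θ'=-1.4174 (R=-1.6667) → pose (-4.6524, 1.1102, -1.4174)
step 3: θ'=-2.4174 (R=-0.5000) → pose (-4.8152, 0.6593, -2.4174)
step 4: θ'=-4.6674 (R=-1.3333) → pose (-7.0306, 1.5980, -4.6674)
step 5: θ'=-4.6674 (straight) → pose (-7.0868, 2.8468, -4.6674)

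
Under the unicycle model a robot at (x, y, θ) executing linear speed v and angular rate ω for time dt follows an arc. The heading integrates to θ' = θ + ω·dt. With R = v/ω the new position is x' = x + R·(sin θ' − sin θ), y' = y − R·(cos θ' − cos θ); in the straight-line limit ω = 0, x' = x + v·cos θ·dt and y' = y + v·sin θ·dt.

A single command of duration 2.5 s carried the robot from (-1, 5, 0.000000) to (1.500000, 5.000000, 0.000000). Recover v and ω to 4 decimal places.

v = 1.0000, ω = 0.0000

Δθ = 0.000000 − 0.000000 = 0.000000
ω = Δθ/dt = 0.000000/2.5 = 0.0000
ω = 0 → v = (Δx·cos θ + Δy·sin θ)/dt = 1.0000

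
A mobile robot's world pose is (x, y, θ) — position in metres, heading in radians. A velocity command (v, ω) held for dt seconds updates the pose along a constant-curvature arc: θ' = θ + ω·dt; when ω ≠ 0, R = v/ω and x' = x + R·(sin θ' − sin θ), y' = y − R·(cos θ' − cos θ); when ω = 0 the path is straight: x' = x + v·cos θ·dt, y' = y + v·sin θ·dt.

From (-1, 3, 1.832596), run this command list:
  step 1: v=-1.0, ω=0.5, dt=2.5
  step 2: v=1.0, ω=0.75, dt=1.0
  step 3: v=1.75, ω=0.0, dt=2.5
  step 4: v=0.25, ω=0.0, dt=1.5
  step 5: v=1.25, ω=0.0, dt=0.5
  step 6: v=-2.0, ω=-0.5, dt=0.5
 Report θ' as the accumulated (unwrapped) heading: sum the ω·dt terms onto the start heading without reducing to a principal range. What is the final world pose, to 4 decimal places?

step 1: θ'=3.0826 (R=-2.0000) → pose (0.8139, 1.5211, 3.0826)
step 2: θ'=3.8326 (R=1.3333) → pose (-0.1144, 1.2176, 3.8326)
step 3: θ'=3.8326 (straight) → pose (-3.4858, -1.5707, 3.8326)
step 4: θ'=3.8326 (straight) → pose (-3.7748, -1.8096, 3.8326)
step 5: θ'=3.8326 (straight) → pose (-4.2564, -2.2080, 3.8326)
step 6: θ'=3.5826 (R=4.0000) → pose (-3.4146, -1.6731, 3.5826)

(-3.4146, -1.6731, 3.5826)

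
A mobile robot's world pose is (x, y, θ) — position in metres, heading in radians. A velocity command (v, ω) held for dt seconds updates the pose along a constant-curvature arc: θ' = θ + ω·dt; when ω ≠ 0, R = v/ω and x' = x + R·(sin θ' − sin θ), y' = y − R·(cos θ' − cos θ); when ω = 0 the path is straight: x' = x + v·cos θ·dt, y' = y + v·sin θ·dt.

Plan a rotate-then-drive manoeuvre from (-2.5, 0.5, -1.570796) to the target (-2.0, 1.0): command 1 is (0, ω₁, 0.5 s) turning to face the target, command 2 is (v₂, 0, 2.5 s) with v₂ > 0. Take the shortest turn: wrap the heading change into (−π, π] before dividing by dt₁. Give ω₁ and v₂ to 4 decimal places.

heading to target = atan2(1−0.5, -2−-2.5) = 0.7854
Δθ = wrap(0.7854 − -1.5708) = 2.3562; ω₁ = Δθ/dt₁ = 4.7124
distance = √((-2−-2.5)² + (1−0.5)²) = 0.7071; v₂ = distance/dt₂ = 0.2828

ω₁ = 4.7124, v₂ = 0.2828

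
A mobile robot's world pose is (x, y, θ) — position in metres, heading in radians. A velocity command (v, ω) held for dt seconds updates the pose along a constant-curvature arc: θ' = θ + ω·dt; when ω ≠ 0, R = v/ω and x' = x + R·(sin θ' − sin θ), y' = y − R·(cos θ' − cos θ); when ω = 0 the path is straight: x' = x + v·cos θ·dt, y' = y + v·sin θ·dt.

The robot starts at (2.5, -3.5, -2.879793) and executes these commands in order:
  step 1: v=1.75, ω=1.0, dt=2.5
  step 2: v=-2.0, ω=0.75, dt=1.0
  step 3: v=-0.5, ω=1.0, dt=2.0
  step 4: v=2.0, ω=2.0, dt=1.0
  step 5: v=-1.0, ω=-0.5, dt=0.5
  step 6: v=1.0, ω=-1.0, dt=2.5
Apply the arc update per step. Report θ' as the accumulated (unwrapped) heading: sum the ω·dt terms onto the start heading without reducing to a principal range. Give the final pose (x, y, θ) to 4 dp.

step 1: θ'=-0.3798 (R=1.7500) → pose (2.3042, -6.8157, -0.3798)
step 2: θ'=0.3702 (R=-2.6667) → pose (0.3507, -6.8063, 0.3702)
step 3: θ'=2.3702 (R=-0.5000) → pose (0.1831, -7.6309, 2.3702)
step 4: θ'=4.3702 (R=1.0000) → pose (-1.4561, -8.0123, 4.3702)
step 5: θ'=4.1202 (R=2.0000) → pose (-1.2315, -7.5670, 4.1202)
step 6: θ'=1.6202 (R=-1.0000) → pose (-3.0600, -7.0583, 1.6202)

(-3.0600, -7.0583, 1.6202)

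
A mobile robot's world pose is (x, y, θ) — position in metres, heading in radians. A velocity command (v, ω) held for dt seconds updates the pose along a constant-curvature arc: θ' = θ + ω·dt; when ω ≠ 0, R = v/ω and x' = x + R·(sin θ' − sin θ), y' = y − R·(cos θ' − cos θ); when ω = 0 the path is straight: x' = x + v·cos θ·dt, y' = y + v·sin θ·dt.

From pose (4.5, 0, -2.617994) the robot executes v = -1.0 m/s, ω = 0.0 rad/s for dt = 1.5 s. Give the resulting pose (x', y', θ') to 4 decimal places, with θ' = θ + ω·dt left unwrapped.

(5.7990, 0.7500, -2.6180)

θ' = -2.6180 + 0.0·1.5 = -2.6180
ω = 0 → straight: x' = 4.5 + -1.0·cos(-2.6180)·1.5 = 5.7990
y' = 0 + -1.0·sin(-2.6180)·1.5 = 0.7500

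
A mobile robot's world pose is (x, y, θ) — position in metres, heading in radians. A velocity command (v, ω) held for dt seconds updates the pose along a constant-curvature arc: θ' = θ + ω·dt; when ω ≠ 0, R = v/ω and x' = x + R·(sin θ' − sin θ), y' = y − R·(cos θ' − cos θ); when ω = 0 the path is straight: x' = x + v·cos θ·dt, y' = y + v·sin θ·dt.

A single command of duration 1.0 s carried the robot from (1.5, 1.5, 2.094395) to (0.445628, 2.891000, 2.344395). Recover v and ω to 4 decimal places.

v = 1.7500, ω = 0.2500

Δθ = 2.344395 − 2.094395 = 0.250000
ω = Δθ/dt = 0.250000/1.0 = 0.2500
R = −Δy/(cos θ' − cos θ) = 7.0000
v = R·ω = 7.0000·0.2500 = 1.7500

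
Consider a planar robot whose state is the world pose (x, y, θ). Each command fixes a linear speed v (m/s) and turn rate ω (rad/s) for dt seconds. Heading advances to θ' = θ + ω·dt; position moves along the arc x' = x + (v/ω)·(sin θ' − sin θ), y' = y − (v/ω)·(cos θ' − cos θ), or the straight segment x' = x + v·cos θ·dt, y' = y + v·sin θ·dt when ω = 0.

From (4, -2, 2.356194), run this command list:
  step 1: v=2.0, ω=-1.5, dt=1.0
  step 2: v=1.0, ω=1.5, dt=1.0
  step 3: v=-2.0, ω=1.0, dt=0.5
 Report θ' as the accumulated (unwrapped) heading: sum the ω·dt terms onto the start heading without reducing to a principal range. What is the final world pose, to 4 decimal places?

step 1: θ'=0.8562 (R=-1.3333) → pose (3.9357, -0.1834, 0.8562)
step 2: θ'=2.3562 (R=0.6667) → pose (3.9035, 0.7248, 2.3562)
step 3: θ'=2.8562 (R=-2.0000) → pose (4.7546, 0.2200, 2.8562)

(4.7546, 0.2200, 2.8562)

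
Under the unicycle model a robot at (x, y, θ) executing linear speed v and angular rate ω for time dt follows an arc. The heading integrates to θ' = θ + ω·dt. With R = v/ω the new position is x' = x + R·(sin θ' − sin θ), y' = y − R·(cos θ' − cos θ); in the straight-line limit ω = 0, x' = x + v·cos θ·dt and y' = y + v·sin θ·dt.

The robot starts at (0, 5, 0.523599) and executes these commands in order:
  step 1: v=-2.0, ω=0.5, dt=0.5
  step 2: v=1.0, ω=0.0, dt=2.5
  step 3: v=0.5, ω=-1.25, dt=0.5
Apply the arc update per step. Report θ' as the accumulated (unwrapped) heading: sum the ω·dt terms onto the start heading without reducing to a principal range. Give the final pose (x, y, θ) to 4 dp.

step 1: θ'=0.7736 (R=-4.0000) → pose (-0.7949, 4.3975, 0.7736)
step 2: θ'=0.7736 (straight) → pose (0.9936, 6.1443, 0.7736)
step 3: θ'=0.1486 (R=-0.4000) → pose (1.2139, 6.2537, 0.1486)

(1.2139, 6.2537, 0.1486)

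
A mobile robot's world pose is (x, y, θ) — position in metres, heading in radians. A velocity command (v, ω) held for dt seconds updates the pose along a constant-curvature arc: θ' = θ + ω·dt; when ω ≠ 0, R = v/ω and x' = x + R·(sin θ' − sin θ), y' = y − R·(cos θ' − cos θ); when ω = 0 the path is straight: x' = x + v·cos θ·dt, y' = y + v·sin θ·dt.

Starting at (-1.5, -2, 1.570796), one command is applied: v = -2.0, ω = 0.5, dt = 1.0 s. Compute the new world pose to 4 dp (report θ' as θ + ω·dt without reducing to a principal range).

θ' = 1.5708 + 0.5·1.0 = 2.0708
R = v/ω = -2.0/0.5 = -4.0000
x' = -1.5 + -4.0000·(sin 2.0708 − sin 1.5708) = -1.0103
y' = -2 − -4.0000·(cos 2.0708 − cos 1.5708) = -3.9177

(-1.0103, -3.9177, 2.0708)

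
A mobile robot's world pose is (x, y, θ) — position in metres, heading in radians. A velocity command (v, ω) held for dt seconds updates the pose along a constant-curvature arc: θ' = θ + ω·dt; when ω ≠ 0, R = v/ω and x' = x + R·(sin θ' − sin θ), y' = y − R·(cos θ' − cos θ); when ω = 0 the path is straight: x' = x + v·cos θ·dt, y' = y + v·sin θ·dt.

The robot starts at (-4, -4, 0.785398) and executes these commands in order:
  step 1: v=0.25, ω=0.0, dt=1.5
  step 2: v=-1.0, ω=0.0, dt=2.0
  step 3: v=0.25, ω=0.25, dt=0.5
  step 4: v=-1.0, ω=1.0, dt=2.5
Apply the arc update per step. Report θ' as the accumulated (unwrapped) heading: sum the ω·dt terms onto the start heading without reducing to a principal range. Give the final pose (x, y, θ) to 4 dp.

(-4.0111, -6.6329, 3.4104)

step 1: θ'=0.7854 (straight) → pose (-3.7348, -3.7348, 0.7854)
step 2: θ'=0.7854 (straight) → pose (-5.1490, -5.1490, 0.7854)
step 3: θ'=0.9104 (R=1.0000) → pose (-5.0664, -5.0554, 0.9104)
step 4: θ'=3.4104 (R=-1.0000) → pose (-4.0111, -6.6329, 3.4104)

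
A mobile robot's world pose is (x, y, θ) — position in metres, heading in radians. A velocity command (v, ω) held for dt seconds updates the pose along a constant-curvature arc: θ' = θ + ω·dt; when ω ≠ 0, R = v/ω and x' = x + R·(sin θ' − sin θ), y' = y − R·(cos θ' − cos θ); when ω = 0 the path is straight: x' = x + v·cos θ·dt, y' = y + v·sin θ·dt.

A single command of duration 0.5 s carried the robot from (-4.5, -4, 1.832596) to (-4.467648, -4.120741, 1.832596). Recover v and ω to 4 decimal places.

v = -0.2500, ω = 0.0000

Δθ = 1.832596 − 1.832596 = 0.000000
ω = Δθ/dt = 0.000000/0.5 = 0.0000
ω = 0 → v = (Δx·cos θ + Δy·sin θ)/dt = -0.2500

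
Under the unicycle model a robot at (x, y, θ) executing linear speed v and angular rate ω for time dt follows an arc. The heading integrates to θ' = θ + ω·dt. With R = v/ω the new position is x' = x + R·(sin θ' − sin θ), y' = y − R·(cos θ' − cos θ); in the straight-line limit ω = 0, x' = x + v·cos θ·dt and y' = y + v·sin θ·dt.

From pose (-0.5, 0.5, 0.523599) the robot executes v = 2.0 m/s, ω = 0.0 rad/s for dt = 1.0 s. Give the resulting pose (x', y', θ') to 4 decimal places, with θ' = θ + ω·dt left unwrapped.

θ' = 0.5236 + 0.0·1.0 = 0.5236
ω = 0 → straight: x' = -0.5 + 2.0·cos(0.5236)·1.0 = 1.2321
y' = 0.5 + 2.0·sin(0.5236)·1.0 = 1.5000

(1.2321, 1.5000, 0.5236)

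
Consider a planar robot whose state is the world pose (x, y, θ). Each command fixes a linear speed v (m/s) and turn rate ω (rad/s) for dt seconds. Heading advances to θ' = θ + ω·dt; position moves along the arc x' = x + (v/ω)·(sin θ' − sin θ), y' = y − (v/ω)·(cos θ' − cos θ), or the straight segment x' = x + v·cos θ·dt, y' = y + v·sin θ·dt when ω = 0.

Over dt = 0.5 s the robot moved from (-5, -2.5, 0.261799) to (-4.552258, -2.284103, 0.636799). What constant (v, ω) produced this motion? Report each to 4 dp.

Δθ = 0.636799 − 0.261799 = 0.375000
ω = Δθ/dt = 0.375000/0.5 = 0.7500
R = Δx/(sin θ' − sin θ) = 1.3333
v = R·ω = 1.3333·0.7500 = 1.0000

v = 1.0000, ω = 0.7500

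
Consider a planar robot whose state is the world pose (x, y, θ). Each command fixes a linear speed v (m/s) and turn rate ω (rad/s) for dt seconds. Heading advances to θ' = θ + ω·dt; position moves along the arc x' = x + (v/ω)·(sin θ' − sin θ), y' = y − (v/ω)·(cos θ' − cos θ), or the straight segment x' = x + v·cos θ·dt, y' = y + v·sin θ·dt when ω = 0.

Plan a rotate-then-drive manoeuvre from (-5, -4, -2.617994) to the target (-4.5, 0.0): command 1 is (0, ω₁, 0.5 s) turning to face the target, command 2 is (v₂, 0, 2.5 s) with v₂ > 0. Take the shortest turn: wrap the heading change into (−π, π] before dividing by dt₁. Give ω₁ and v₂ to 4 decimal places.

heading to target = atan2(0−-4, -4.5−-5) = 1.4464
Δθ = wrap(1.4464 − -2.6180) = -2.2187; ω₁ = Δθ/dt₁ = -4.4375
distance = √((-4.5−-5)² + (0−-4)²) = 4.0311; v₂ = distance/dt₂ = 1.6125

ω₁ = -4.4375, v₂ = 1.6125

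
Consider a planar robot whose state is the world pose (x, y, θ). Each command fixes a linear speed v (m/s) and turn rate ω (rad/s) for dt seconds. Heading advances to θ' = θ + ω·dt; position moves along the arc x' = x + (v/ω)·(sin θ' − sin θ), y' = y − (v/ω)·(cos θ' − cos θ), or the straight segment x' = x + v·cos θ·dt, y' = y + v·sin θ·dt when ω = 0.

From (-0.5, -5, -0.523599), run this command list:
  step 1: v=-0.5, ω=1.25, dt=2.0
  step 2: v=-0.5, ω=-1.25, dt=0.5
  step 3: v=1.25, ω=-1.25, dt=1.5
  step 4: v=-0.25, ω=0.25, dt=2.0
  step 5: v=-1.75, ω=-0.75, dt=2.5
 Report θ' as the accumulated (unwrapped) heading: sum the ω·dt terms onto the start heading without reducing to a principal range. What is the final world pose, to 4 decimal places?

step 1: θ'=1.9764 (R=-0.4000) → pose (-1.0675, -5.5042, 1.9764)
step 2: θ'=1.3514 (R=0.4000) → pose (-1.0447, -5.7491, 1.3514)
step 3: θ'=-0.5236 (R=-1.0000) → pose (0.4313, -5.1007, -0.5236)
step 4: θ'=-0.0236 (R=-1.0000) → pose (-0.0451, -4.9670, -0.0236)
step 5: θ'=-1.8986 (R=2.3333) → pose (-2.1991, -1.8831, -1.8986)

(-2.1991, -1.8831, -1.8986)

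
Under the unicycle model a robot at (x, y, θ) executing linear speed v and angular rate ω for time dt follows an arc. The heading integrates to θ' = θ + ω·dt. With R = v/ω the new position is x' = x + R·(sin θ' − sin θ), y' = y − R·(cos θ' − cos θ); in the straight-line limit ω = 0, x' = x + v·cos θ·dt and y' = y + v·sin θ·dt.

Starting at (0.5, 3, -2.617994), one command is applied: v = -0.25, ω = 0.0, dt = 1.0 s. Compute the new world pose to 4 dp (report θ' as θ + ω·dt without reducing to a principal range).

(0.7165, 3.1250, -2.6180)

θ' = -2.6180 + 0.0·1.0 = -2.6180
ω = 0 → straight: x' = 0.5 + -0.25·cos(-2.6180)·1.0 = 0.7165
y' = 3 + -0.25·sin(-2.6180)·1.0 = 3.1250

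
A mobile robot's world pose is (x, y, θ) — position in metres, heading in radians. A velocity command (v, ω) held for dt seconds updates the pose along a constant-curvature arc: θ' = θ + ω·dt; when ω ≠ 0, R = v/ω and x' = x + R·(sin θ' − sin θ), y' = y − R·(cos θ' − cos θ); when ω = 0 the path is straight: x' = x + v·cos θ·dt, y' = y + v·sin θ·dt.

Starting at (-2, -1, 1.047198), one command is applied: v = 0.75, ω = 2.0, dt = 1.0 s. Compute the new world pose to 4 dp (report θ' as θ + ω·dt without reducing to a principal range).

(-2.2894, -0.4392, 3.0472)

θ' = 1.0472 + 2.0·1.0 = 3.0472
R = v/ω = 0.75/2.0 = 0.3750
x' = -2 + 0.3750·(sin 3.0472 − sin 1.0472) = -2.2894
y' = -1 − 0.3750·(cos 3.0472 − cos 1.0472) = -0.4392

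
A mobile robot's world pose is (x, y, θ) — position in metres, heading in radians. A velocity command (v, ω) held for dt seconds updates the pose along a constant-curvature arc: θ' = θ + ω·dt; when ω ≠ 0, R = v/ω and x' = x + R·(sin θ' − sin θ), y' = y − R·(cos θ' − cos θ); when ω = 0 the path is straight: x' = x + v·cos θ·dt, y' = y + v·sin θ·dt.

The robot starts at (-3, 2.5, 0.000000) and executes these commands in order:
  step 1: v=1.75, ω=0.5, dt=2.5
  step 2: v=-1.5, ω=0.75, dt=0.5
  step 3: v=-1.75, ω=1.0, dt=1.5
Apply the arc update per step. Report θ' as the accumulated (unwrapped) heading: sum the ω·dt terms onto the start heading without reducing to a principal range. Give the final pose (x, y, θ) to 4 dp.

step 1: θ'=1.2500 (R=3.5000) → pose (0.3214, 4.8964, 1.2500)
step 2: θ'=1.6250 (R=-2.0000) → pose (0.2224, 4.1574, 1.6250)
step 3: θ'=3.1250 (R=-1.7500) → pose (1.9407, 2.5024, 3.1250)

(1.9407, 2.5024, 3.1250)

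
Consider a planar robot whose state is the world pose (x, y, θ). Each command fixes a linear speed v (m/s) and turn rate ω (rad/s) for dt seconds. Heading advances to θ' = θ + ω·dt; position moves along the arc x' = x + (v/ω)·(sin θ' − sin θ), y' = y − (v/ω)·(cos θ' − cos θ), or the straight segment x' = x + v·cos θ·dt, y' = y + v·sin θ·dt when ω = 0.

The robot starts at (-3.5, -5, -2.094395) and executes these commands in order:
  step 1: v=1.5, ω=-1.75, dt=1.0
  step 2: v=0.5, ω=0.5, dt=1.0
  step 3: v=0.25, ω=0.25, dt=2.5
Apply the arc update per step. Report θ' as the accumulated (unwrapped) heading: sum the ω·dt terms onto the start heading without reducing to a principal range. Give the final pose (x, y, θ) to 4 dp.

step 1: θ'=-3.8444 (R=-0.8571) → pose (-4.7963, -5.2255, -3.8444)
step 2: θ'=-3.3444 (R=1.0000) → pose (-5.2413, -5.0090, -3.3444)
step 3: θ'=-2.7194 (R=1.0000) → pose (-5.8525, -5.0763, -2.7194)

(-5.8525, -5.0763, -2.7194)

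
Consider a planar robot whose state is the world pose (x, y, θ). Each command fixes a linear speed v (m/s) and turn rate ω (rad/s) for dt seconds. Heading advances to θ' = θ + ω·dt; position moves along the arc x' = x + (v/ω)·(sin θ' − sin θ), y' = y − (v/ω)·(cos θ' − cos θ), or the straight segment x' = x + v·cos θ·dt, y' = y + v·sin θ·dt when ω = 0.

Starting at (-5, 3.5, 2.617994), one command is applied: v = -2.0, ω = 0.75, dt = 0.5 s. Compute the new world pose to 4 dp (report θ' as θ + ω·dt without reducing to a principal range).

θ' = 2.6180 + 0.75·0.5 = 2.9930
R = v/ω = -2.0/0.75 = -2.6667
x' = -5 + -2.6667·(sin 2.9930 − sin 2.6180) = -4.0615
y' = 3.5 − -2.6667·(cos 2.9930 − cos 2.6180) = 3.1721

(-4.0615, 3.1721, 2.9930)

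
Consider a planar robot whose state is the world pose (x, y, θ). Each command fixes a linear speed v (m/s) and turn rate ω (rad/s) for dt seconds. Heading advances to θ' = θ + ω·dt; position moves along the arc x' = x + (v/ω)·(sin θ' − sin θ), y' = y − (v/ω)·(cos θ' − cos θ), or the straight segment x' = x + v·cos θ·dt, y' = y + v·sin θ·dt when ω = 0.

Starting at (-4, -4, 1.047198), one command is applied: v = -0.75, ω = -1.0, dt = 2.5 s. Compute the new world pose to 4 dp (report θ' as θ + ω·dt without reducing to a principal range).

(-5.3943, -3.7133, -1.4528)

θ' = 1.0472 + -1.0·2.5 = -1.4528
R = v/ω = -0.75/-1.0 = 0.7500
x' = -4 + 0.7500·(sin -1.4528 − sin 1.0472) = -5.3943
y' = -4 − 0.7500·(cos -1.4528 − cos 1.0472) = -3.7133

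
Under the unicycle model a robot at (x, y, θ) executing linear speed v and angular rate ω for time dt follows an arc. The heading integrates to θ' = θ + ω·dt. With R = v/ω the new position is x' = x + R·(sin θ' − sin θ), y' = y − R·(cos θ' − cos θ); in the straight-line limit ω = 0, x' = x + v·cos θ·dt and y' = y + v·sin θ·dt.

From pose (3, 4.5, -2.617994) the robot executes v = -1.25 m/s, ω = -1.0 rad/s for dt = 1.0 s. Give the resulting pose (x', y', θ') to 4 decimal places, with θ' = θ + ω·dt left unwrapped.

θ' = -2.6180 + -1.0·1.0 = -3.6180
R = v/ω = -1.25/-1.0 = 1.2500
x' = 3 + 1.2500·(sin -3.6180 − sin -2.6180) = 4.1982
y' = 4.5 − 1.2500·(cos -3.6180 − cos -2.6180) = 4.5283

(4.1982, 4.5283, -3.6180)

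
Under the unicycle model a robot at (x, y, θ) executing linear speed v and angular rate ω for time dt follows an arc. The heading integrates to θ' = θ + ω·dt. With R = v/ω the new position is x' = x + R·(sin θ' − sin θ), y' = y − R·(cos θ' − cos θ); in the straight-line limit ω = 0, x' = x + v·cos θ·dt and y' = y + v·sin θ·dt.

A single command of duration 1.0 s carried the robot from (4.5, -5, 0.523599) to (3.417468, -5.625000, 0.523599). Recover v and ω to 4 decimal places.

v = -1.2500, ω = 0.0000

Δθ = 0.523599 − 0.523599 = 0.000000
ω = Δθ/dt = 0.000000/1.0 = 0.0000
ω = 0 → v = (Δx·cos θ + Δy·sin θ)/dt = -1.2500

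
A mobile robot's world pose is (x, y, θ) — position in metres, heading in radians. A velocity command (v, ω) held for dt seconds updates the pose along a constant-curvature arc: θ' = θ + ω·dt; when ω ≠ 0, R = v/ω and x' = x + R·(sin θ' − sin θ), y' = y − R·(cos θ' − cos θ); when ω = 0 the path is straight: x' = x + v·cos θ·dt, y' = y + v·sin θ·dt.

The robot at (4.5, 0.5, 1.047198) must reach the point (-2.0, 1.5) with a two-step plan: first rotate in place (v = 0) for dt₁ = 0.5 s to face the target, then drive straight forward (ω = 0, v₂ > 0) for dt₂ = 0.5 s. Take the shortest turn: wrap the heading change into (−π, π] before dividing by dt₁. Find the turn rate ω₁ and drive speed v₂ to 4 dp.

heading to target = atan2(1.5−0.5, -2−4.5) = 2.9889
Δθ = wrap(2.9889 − 1.0472) = 1.9417; ω₁ = Δθ/dt₁ = 3.8835
distance = √((-2−4.5)² + (1.5−0.5)²) = 6.5765; v₂ = distance/dt₂ = 13.1529

ω₁ = 3.8835, v₂ = 13.1529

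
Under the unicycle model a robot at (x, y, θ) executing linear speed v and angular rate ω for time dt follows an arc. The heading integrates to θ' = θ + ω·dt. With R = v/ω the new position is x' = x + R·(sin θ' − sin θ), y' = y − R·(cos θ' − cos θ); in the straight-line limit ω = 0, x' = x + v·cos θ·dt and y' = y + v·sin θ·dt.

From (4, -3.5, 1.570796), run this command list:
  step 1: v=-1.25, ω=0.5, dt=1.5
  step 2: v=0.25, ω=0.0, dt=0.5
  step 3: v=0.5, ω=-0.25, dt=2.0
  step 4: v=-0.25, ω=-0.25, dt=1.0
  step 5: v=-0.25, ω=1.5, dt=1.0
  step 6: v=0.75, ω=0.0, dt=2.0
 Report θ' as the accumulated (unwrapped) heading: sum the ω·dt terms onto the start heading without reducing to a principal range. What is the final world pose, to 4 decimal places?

(2.8008, -4.5517, 3.0708)

step 1: θ'=2.3208 (R=-2.5000) → pose (4.6708, -5.2041, 2.3208)
step 2: θ'=2.3208 (straight) → pose (4.5856, -5.1126, 2.3208)
step 3: θ'=1.8208 (R=-2.0000) → pose (4.1111, -4.2442, 1.8208)
step 4: θ'=1.5708 (R=1.0000) → pose (4.1422, -4.4916, 1.5708)
step 5: θ'=3.0708 (R=-0.1667) → pose (4.2971, -4.6578, 3.0708)
step 6: θ'=3.0708 (straight) → pose (2.8008, -4.5517, 3.0708)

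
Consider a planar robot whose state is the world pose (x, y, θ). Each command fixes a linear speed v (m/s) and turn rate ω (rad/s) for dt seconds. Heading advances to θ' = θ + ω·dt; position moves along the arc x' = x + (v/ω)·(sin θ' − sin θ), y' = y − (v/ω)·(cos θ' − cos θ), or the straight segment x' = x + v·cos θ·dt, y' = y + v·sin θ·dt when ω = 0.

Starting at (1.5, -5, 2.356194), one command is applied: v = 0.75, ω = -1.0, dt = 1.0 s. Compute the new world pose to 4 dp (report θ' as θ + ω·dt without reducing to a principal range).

θ' = 2.3562 + -1.0·1.0 = 1.3562
R = v/ω = 0.75/-1.0 = -0.7500
x' = 1.5 + -0.7500·(sin 1.3562 − sin 2.3562) = 1.2975
y' = -5 − -0.7500·(cos 1.3562 − cos 2.3562) = -4.3100

(1.2975, -4.3100, 1.3562)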